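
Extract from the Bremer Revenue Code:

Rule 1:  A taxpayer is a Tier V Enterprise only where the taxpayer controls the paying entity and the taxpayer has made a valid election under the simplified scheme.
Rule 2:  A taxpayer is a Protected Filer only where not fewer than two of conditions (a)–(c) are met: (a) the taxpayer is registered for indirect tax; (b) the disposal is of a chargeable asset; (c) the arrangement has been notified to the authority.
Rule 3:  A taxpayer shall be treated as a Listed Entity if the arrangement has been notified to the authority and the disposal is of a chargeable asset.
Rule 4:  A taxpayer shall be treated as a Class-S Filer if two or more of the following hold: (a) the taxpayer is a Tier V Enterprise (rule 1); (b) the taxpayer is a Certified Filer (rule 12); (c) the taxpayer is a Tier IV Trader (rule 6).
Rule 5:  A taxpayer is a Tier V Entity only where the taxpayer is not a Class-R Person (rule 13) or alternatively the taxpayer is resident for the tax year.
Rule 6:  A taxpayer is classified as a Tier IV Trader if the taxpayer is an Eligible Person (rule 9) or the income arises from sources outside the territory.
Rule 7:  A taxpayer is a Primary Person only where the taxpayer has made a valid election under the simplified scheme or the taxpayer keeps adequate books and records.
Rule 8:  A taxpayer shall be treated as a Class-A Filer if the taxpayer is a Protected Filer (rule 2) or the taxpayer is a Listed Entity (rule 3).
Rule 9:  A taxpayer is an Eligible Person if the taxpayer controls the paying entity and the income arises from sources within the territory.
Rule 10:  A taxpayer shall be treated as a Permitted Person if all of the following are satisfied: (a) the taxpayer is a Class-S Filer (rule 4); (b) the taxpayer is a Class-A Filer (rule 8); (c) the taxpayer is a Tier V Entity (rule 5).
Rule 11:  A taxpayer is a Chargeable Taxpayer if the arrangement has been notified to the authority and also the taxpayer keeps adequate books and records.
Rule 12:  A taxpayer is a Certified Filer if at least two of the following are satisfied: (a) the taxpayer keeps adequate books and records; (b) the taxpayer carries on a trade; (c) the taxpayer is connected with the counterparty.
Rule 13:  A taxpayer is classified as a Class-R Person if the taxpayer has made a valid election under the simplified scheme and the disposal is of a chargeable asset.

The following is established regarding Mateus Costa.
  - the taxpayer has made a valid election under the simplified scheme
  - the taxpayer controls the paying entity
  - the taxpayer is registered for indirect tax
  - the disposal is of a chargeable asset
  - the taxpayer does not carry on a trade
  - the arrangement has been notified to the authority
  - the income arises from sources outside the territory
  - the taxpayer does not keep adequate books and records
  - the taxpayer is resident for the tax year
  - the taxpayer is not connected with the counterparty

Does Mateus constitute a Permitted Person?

rule 1 — Tier V Enterprise: [the taxpayer controls the paying entity? yes] AND [the taxpayer has made a valid election under the simplified scheme? yes] → satisfied.
rule 12 — Certified Filer: the taxpayer keeps adequate books and records? no; the taxpayer carries on a trade? no; the taxpayer is connected with the counterparty? no — 0 of 3 hold (need ≥2) → not satisfied.
rule 9 — Eligible Person: [the taxpayer controls the paying entity? yes] AND [the income arises from sources within the territory? no] → not satisfied.
rule 6 — Tier IV Trader: [Eligible Person (rule 9)? no] OR [the income arises from sources outside the territory? yes] → satisfied.
rule 4 — Class-S Filer: Tier V Enterprise (rule 1)? yes; Certified Filer (rule 12)? no; Tier IV Trader (rule 6)? yes — 2 of 3 hold (need ≥2) → satisfied.
rule 2 — Protected Filer: the taxpayer is registered for indirect tax? yes; the disposal is of a chargeable asset? yes; the arrangement has been notified to the authority? yes — 3 of 3 hold (need ≥2) → satisfied.
rule 3 — Listed Entity: [the arrangement has been notified to the authority? yes] AND [the disposal is of a chargeable asset? yes] → satisfied.
rule 8 — Class-A Filer: [Protected Filer (rule 2)? yes] OR [Listed Entity (rule 3)? yes] → satisfied.
rule 13 — Class-R Person: [the taxpayer has made a valid election under the simplified scheme? yes] AND [the disposal is of a chargeable asset? yes] → satisfied.
rule 5 — Tier V Entity: [not a Class-R Person (rule 13)? no] OR [the taxpayer is resident for the tax year? yes] → satisfied.
rule 10 — Permitted Person: [Class-S Filer (rule 4)? yes] AND [Class-A Filer (rule 8)? yes] AND [Tier V Entity (rule 5)? yes] → satisfied.

Yes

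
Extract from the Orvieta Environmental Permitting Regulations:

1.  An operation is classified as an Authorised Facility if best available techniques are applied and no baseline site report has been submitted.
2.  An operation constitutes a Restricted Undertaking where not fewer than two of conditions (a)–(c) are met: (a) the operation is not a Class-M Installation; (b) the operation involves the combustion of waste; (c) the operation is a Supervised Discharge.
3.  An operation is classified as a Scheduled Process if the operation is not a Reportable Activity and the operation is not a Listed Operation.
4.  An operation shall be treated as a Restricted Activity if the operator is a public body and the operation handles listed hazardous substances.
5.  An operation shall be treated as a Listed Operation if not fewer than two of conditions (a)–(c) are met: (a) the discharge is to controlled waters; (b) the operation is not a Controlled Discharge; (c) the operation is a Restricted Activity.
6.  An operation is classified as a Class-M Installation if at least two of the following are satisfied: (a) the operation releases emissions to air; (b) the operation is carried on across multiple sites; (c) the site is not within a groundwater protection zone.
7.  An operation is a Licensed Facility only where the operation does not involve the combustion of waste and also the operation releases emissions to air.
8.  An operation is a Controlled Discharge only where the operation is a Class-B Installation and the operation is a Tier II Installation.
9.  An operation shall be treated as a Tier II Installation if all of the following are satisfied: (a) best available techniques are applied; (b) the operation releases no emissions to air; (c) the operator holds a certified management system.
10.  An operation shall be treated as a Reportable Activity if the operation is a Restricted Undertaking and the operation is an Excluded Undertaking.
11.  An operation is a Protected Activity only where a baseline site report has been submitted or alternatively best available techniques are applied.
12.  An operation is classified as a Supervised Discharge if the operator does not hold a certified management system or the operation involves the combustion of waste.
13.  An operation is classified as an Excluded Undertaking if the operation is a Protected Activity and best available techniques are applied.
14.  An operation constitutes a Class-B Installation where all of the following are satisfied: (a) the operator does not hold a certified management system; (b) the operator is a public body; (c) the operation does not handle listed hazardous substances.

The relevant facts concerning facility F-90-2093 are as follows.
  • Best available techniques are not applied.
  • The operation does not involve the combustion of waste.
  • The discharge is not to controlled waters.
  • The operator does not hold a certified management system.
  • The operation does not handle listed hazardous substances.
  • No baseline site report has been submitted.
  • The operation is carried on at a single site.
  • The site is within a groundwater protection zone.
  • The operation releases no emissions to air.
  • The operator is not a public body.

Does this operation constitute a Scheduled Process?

paragraph 6 — Class-M Installation: the operation releases emissions to air? no; the operation is carried on across multiple sites? no; the site is not within a groundwater protection zone? no — 0 of 3 hold (need ≥2) → not satisfied.
paragraph 12 — Supervised Discharge: [the operator does not hold a certified management system? yes] OR [the operation involves the combustion of waste? no] → satisfied.
paragraph 2 — Restricted Undertaking: not a Class-M Installation (paragraph 6)? yes; the operation involves the combustion of waste? no; Supervised Discharge (paragraph 12)? yes — 2 of 3 hold (need ≥2) → satisfied.
paragraph 11 — Protected Activity: [a baseline site report has been submitted? no] OR [best available techniques are applied? no] → not satisfied.
paragraph 13 — Excluded Undertaking: [Protected Activity (paragraph 11)? no] AND [best available techniques are applied? no] → not satisfied.
paragraph 10 — Reportable Activity: [Restricted Undertaking (paragraph 2)? yes] AND [Excluded Undertaking (paragraph 13)? no] → not satisfied.
paragraph 14 — Class-B Installation: [the operator does not hold a certified management system? yes] AND [the operator is a public body? no] AND [the operation does not handle listed hazardous substances? yes] → not satisfied.
paragraph 9 — Tier II Installation: [best available techniques are applied? no] AND [the operation releases no emissions to air? yes] AND [the operator holds a certified management system? no] → not satisfied.
paragraph 8 — Controlled Discharge: [Class-B Installation (paragraph 14)? no] AND [Tier II Installation (paragraph 9)? no] → not satisfied.
paragraph 4 — Restricted Activity: [the operator is a public body? no] AND [the operation handles listed hazardous substances? no] → not satisfied.
paragraph 5 — Listed Operation: the discharge is to controlled waters? no; not a Controlled Discharge (paragraph 8)? yes; Restricted Activity (paragraph 4)? no — 1 of 3 hold (need ≥2) → not satisfied.
paragraph 3 — Scheduled Process: [not a Reportable Activity (paragraph 10)? yes] AND [not a Listed Operation (paragraph 5)? yes] → satisfied.

Yes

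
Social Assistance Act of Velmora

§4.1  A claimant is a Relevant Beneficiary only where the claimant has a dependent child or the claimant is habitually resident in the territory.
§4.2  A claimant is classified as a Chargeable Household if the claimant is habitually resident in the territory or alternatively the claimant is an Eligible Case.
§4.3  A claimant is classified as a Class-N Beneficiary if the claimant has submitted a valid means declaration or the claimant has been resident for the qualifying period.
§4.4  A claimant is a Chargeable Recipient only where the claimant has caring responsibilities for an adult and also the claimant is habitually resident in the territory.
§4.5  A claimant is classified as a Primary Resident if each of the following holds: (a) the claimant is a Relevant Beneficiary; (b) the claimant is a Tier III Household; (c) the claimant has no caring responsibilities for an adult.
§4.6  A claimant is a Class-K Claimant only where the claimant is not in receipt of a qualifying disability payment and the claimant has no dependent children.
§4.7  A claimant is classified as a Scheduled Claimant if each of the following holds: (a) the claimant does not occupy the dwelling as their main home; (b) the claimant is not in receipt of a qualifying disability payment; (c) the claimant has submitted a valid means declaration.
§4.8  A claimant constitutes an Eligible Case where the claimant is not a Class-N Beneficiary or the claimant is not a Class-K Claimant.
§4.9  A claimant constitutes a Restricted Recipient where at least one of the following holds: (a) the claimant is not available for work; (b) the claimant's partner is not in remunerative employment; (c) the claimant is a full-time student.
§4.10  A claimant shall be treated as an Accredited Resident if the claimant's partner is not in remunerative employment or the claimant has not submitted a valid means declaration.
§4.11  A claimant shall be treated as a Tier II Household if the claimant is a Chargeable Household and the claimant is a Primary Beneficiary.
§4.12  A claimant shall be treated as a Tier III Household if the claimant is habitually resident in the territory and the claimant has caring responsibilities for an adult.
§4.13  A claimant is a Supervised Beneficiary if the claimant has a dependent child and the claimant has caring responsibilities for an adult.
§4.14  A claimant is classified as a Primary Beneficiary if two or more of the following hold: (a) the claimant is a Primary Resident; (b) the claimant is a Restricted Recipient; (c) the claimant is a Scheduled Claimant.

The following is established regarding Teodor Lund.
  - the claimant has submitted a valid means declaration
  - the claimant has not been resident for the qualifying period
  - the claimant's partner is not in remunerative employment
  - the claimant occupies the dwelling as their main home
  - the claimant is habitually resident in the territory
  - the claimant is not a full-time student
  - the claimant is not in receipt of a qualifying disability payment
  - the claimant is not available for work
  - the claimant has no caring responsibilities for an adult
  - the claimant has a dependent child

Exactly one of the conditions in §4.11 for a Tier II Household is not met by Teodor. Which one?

Primary Beneficiary

§4.3 — Class-N Beneficiary: [the claimant has submitted a valid means declaration? yes] OR [the claimant has been resident for the qualifying period? no] → satisfied.
§4.6 — Class-K Claimant: [the claimant is not in receipt of a qualifying disability payment? yes] AND [the claimant has no dependent children? no] → not satisfied.
§4.8 — Eligible Case: [not a Class-N Beneficiary (§4.3)? no] OR [not a Class-K Claimant (§4.6)? yes] → satisfied.
§4.2 — Chargeable Household: [the claimant is habitually resident in the territory? yes] OR [Eligible Case (§4.8)? yes] → satisfied.
§4.1 — Relevant Beneficiary: [the claimant has a dependent child? yes] OR [the claimant is habitually resident in the territory? yes] → satisfied.
§4.12 — Tier III Household: [the claimant is habitually resident in the territory? yes] AND [the claimant has caring responsibilities for an adult? no] → not satisfied.
§4.5 — Primary Resident: [Relevant Beneficiary (§4.1)? yes] AND [Tier III Household (§4.12)? no] AND [the claimant has no caring responsibilities for an adult? yes] → not satisfied.
§4.9 — Restricted Recipient: [the claimant is not available for work? yes] OR [the claimant's partner is not in remunerative employment? yes] OR [the claimant is a full-time student? no] → satisfied.
§4.7 — Scheduled Claimant: [the claimant does not occupy the dwelling as their main home? no] AND [the claimant is not in receipt of a qualifying disability payment? yes] AND [the claimant has submitted a valid means declaration? yes] → not satisfied.
§4.14 — Primary Beneficiary: Primary Resident (§4.5)? no; Restricted Recipient (§4.9)? yes; Scheduled Claimant (§4.7)? no — 1 of 3 hold (need ≥2) → not satisfied.
§4.11 — Tier II Household: [Chargeable Household (§4.2)? yes] AND [Primary Beneficiary (§4.14)? no] → not satisfied.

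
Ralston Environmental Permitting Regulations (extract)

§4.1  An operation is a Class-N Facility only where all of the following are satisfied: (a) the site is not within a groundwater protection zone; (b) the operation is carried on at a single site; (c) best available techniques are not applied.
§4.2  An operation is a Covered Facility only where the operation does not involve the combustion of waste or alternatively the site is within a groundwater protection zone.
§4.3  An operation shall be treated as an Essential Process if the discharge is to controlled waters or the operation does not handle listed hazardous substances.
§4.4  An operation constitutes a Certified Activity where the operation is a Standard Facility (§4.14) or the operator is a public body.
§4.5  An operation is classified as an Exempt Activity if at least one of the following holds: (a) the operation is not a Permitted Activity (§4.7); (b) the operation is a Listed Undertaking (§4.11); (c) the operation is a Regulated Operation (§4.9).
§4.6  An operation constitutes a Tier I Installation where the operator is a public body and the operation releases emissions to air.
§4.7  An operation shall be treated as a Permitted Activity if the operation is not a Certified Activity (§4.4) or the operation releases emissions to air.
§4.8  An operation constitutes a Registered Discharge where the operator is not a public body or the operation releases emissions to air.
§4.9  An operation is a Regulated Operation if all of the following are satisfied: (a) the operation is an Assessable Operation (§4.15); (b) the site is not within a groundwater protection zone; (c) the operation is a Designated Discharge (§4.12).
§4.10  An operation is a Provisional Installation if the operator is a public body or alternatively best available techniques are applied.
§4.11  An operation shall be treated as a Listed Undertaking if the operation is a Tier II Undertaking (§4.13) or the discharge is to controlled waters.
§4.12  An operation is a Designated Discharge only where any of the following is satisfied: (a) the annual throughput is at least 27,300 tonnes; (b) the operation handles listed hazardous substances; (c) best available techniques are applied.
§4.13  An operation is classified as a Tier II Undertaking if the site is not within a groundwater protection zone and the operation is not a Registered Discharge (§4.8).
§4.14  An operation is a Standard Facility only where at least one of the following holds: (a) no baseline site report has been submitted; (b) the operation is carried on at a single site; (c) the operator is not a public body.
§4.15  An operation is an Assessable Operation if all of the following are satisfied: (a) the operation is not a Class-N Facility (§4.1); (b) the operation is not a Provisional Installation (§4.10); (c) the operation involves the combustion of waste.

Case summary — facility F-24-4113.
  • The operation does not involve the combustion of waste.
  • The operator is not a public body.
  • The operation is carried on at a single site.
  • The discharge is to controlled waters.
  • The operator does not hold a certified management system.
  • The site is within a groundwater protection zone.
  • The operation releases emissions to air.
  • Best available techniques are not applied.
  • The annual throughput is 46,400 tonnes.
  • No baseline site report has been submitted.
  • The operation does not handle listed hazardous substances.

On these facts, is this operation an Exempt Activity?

Yes

Under §4.14: no baseline site report has been submitted? yes; or the operation is carried on at a single site? yes; or the operator is not a public body? yes. So the operation is a Standard Facility.
Under §4.4: Standard Facility (§4.14)? yes; or the operator is a public body? no. So the operation is a Certified Activity.
Under §4.7: not a Certified Activity (§4.4)? no; or the operation releases emissions to air? yes. So the operation is a Permitted Activity.
Under §4.8: the operator is not a public body? yes; or the operation releases emissions to air? yes. So the operation is a Registered Discharge.
Under §4.13: the site is not within a groundwater protection zone? no; and not a Registered Discharge (§4.8)? no. So the operation is not a Tier II Undertaking.
Under §4.11: Tier II Undertaking (§4.13)? no; or the discharge is to controlled waters? yes. So the operation is a Listed Undertaking.
Under §4.1: the site is not within a groundwater protection zone? no; and the operation is carried on at a single site? yes; and best available techniques are not applied? yes. So the operation is not a Class-N Facility.
Under §4.10: the operator is a public body? no; or best available techniques are applied? no. So the operation is not a Provisional Installation.
Under §4.15: not a Class-N Facility (§4.1)? yes; and not a Provisional Installation (§4.10)? yes; and the operation involves the combustion of waste? no. So the operation is not an Assessable Operation.
Under §4.12: annual throughput: 46,400 tonnes ≥ 27,300 tonnes? yes; or the operation handles listed hazardous substances? no; or best available techniques are applied? no. So the operation is a Designated Discharge.
Under §4.9: Assessable Operation (§4.15)? no; and the site is not within a groundwater protection zone? no; and Designated Discharge (§4.12)? yes. So the operation is not a Regulated Operation.
Under §4.5: not a Permitted Activity (§4.7)? no; or Listed Undertaking (§4.11)? yes; or Regulated Operation (§4.9)? no. So the operation is an Exempt Activity.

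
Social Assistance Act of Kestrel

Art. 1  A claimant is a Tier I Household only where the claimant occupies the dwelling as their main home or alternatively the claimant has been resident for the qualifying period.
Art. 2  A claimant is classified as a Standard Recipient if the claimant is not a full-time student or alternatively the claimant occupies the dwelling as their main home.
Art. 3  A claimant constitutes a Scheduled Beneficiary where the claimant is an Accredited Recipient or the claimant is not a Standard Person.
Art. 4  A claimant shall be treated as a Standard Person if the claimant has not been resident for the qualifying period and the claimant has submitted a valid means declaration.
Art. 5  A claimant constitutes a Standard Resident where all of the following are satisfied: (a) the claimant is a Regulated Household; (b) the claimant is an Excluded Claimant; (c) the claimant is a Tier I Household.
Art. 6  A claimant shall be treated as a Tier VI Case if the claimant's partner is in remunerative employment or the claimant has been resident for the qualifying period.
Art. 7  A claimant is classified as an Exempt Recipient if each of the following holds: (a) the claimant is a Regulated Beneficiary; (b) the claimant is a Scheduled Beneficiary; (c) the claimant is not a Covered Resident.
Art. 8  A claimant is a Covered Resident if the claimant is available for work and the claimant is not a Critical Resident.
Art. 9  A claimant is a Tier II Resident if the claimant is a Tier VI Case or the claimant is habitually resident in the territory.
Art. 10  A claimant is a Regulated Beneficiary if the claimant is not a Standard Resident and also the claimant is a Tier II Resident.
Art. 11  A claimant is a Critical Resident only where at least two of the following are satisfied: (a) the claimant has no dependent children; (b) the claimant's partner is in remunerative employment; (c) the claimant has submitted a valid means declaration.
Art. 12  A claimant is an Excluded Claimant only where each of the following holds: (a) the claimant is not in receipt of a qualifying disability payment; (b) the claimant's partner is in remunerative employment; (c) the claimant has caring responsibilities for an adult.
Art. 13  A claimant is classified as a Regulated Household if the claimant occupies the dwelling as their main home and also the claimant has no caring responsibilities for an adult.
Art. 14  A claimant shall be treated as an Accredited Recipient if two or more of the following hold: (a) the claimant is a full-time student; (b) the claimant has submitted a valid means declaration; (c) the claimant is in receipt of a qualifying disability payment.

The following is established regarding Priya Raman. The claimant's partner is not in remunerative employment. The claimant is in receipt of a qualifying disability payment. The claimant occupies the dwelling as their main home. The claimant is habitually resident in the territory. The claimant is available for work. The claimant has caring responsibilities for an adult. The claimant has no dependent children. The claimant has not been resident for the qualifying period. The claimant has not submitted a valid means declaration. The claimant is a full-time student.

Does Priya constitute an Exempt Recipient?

No

article 13 — Regulated Household: [the claimant occupies the dwelling as their main home? yes] AND [the claimant has no caring responsibilities for an adult? no] → not satisfied.
article 12 — Excluded Claimant: [the claimant is not in receipt of a qualifying disability payment? no] AND [the claimant's partner is in remunerative employment? no] AND [the claimant has caring responsibilities for an adult? yes] → not satisfied.
article 1 — Tier I Household: [the claimant occupies the dwelling as their main home? yes] OR [the claimant has been resident for the qualifying period? no] → satisfied.
article 5 — Standard Resident: [Regulated Household (article 13)? no] AND [Excluded Claimant (article 12)? no] AND [Tier I Household (article 1)? yes] → not satisfied.
article 6 — Tier VI Case: [the claimant's partner is in remunerative employment? no] OR [the claimant has been resident for the qualifying period? no] → not satisfied.
article 9 — Tier II Resident: [Tier VI Case (article 6)? no] OR [the claimant is habitually resident in the territory? yes] → satisfied.
article 10 — Regulated Beneficiary: [not a Standard Resident (article 5)? yes] AND [Tier II Resident (article 9)? yes] → satisfied.
article 14 — Accredited Recipient: the claimant is a full-time student? yes; the claimant has submitted a valid means declaration? no; the claimant is in receipt of a qualifying disability payment? yes — 2 of 3 hold (need ≥2) → satisfied.
article 4 — Standard Person: [the claimant has not been resident for the qualifying period? yes] AND [the claimant has submitted a valid means declaration? no] → not satisfied.
article 3 — Scheduled Beneficiary: [Accredited Recipient (article 14)? yes] OR [not a Standard Person (article 4)? yes] → satisfied.
article 11 — Critical Resident: the claimant has no dependent children? yes; the claimant's partner is in remunerative employment? no; the claimant has submitted a valid means declaration? no — 1 of 3 hold (need ≥2) → not satisfied.
article 8 — Covered Resident: [the claimant is available for work? yes] AND [not a Critical Resident (article 11)? yes] → satisfied.
article 7 — Exempt Recipient: [Regulated Beneficiary (article 10)? yes] AND [Scheduled Beneficiary (article 3)? yes] AND [not a Covered Resident (article 8)? no] → not satisfied.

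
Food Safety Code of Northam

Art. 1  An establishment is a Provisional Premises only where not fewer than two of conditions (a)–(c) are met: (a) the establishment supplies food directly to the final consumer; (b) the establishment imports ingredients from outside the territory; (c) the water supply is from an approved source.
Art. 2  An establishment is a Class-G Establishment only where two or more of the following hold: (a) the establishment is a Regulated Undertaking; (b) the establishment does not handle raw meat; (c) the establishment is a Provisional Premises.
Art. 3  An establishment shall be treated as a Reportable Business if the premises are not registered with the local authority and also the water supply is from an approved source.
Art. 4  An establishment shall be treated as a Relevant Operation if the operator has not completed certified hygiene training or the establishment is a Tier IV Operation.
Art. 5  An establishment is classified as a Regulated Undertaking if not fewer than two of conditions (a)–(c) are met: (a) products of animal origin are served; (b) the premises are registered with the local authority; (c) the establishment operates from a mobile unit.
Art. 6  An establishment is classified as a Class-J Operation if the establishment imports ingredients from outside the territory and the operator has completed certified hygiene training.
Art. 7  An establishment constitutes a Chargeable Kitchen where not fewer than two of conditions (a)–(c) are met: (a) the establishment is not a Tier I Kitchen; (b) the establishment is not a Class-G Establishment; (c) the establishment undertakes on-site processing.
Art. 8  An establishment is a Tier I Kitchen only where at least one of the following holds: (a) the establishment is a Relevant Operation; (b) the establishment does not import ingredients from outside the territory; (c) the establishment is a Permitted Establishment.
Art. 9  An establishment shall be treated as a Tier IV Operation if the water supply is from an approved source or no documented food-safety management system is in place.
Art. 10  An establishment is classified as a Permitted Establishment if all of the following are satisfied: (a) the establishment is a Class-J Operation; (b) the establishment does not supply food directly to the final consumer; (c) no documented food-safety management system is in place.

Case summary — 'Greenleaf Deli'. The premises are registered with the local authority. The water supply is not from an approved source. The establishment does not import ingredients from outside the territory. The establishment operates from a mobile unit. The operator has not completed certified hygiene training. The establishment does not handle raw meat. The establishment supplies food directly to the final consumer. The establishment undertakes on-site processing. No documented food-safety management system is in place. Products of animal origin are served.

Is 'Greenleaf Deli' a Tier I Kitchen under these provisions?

Under article 9: the water supply is from an approved source? no; or no documented food-safety management system is in place? yes. So the establishment is a Tier IV Operation.
Under article 4: the operator has not completed certified hygiene training? yes; or Tier IV Operation (article 9)? yes. So the establishment is a Relevant Operation.
Under article 6: the establishment imports ingredients from outside the territory? no; and the operator has completed certified hygiene training? no. So the establishment is not a Class-J Operation.
Under article 10: Class-J Operation (article 6)? no; and the establishment does not supply food directly to the final consumer? no; and no documented food-safety management system is in place? yes. So the establishment is not a Permitted Establishment.
Under article 8: Relevant Operation (article 4)? yes; or the establishment does not import ingredients from outside the territory? yes; or Permitted Establishment (article 10)? no. So the establishment is a Tier I Kitchen.

Yes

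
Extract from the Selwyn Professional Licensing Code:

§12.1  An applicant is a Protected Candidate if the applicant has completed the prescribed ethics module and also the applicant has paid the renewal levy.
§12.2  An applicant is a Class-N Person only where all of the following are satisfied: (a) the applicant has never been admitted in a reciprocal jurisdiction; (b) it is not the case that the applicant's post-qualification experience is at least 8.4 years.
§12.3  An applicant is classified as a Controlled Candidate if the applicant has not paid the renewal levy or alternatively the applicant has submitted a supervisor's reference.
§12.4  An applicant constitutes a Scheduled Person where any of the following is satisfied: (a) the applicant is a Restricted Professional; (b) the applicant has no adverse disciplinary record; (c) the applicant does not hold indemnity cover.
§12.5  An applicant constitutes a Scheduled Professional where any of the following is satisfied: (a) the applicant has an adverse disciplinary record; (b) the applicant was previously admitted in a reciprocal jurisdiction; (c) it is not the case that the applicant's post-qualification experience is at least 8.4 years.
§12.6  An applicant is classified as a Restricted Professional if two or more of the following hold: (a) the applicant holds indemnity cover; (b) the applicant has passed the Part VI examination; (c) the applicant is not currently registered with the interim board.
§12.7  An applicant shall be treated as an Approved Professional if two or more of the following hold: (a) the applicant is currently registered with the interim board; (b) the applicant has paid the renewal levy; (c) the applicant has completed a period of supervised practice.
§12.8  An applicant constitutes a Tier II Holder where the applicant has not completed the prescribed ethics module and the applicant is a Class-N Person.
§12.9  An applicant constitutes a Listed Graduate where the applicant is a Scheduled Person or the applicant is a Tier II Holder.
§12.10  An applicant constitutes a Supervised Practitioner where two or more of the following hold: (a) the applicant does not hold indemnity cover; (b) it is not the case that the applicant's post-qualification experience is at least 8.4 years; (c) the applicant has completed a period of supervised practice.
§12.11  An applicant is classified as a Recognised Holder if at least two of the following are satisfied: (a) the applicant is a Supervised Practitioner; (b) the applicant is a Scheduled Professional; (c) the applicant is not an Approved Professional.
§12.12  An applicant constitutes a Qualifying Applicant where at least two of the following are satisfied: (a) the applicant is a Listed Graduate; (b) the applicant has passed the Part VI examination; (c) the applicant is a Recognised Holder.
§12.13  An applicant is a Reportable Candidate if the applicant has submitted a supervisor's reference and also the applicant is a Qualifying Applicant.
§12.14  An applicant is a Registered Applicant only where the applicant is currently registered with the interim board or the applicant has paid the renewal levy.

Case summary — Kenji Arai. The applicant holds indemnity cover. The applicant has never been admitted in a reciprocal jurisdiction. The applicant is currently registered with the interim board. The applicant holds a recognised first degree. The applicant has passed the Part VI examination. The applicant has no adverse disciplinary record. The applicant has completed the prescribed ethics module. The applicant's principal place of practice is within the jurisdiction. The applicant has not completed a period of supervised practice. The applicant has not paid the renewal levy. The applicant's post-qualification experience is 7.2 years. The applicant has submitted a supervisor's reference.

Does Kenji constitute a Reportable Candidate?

§12.6 — Restricted Professional: the applicant holds indemnity cover? yes; the applicant has passed the Part VI examination? yes; the applicant is not currently registered with the interim board? no — 2 of 3 hold (need ≥2) → satisfied.
§12.4 — Scheduled Person: [Restricted Professional (§12.6)? yes] OR [the applicant has no adverse disciplinary record? yes] OR [the applicant does not hold indemnity cover? no] → satisfied.
§12.2 — Class-N Person: [the applicant has never been admitted in a reciprocal jurisdiction? yes] AND [applicant's post-qualification experience: 7.2 years ≥ 8.4 years? no, so negated condition yes] → satisfied.
§12.8 — Tier II Holder: [the applicant has not completed the prescribed ethics module? no] AND [Class-N Person (§12.2)? yes] → not satisfied.
§12.9 — Listed Graduate: [Scheduled Person (§12.4)? yes] OR [Tier II Holder (§12.8)? no] → satisfied.
§12.10 — Supervised Practitioner: the applicant does not hold indemnity cover? no; applicant's post-qualification experience: 7.2 years ≥ 8.4 years? no, so negated condition yes; the applicant has completed a period of supervised practice? no — 1 of 3 hold (need ≥2) → not satisfied.
§12.5 — Scheduled Professional: [the applicant has an adverse disciplinary record? no] OR [the applicant was previously admitted in a reciprocal jurisdiction? no] OR [applicant's post-qualification experience: 7.2 years ≥ 8.4 years? no, so negated condition yes] → satisfied.
§12.7 — Approved Professional: the applicant is currently registered with the interim board? yes; the applicant has paid the renewal levy? no; the applicant has completed a period of supervised practice? no — 1 of 3 hold (need ≥2) → not satisfied.
§12.11 — Recognised Holder: Supervised Practitioner (§12.10)? no; Scheduled Professional (§12.5)? yes; not an Approved Professional (§12.7)? yes — 2 of 3 hold (need ≥2) → satisfied.
§12.12 — Qualifying Applicant: Listed Graduate (§12.9)? yes; the applicant has passed the Part VI examination? yes; Recognised Holder (§12.11)? yes — 3 of 3 hold (need ≥2) → satisfied.
§12.13 — Reportable Candidate: [the applicant has submitted a supervisor's reference? yes] AND [Qualifying Applicant (§12.12)? yes] → satisfied.

Yes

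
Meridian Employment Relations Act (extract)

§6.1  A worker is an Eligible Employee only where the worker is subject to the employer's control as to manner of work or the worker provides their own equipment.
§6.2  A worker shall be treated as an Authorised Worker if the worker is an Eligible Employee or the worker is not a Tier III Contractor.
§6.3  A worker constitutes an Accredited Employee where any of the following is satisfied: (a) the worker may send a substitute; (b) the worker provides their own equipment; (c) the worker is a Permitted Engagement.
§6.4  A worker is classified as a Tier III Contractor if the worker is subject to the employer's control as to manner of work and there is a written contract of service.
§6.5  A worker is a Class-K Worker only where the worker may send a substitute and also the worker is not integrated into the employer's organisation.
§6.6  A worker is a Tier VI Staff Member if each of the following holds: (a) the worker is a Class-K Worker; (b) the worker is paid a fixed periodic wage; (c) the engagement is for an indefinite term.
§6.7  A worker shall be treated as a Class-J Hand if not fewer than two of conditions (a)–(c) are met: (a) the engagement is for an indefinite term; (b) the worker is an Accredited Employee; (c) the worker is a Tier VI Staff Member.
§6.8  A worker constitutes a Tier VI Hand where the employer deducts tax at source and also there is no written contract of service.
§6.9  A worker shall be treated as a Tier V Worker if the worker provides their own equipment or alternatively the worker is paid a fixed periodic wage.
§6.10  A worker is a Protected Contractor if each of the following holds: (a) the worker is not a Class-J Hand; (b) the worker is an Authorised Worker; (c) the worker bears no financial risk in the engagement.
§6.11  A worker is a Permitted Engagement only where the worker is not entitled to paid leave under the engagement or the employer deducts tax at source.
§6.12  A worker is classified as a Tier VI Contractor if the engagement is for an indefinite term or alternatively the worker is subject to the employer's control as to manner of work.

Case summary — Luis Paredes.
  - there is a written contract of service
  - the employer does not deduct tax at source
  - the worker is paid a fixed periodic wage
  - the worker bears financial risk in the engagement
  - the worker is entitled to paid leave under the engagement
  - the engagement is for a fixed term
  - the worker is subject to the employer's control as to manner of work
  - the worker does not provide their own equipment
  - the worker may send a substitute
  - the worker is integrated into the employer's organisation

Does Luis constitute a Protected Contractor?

Under §6.11: the worker is not entitled to paid leave under the engagement? no; or the employer deducts tax at source? no. So the worker is not a Permitted Engagement.
Under §6.3: the worker may send a substitute? yes; or the worker provides their own equipment? no; or Permitted Engagement (§6.11)? no. So the worker is an Accredited Employee.
Under §6.5: the worker may send a substitute? yes; and the worker is not integrated into the employer's organisation? no. So the worker is not a Class-K Worker.
Under §6.6: Class-K Worker (§6.5)? no; and the worker is paid a fixed periodic wage? yes; and the engagement is for an indefinite term? no. So the worker is not a Tier VI Staff Member.
Under §6.7: the engagement is for an indefinite term? no; Accredited Employee (§6.3)? yes; Tier VI Staff Member (§6.6)? no — 1 of 3 hold (need ≥2) → not satisfied.
Under §6.1: the worker is subject to the employer's control as to manner of work? yes; or the worker provides their own equipment? no. So the worker is an Eligible Employee.
Under §6.4: the worker is subject to the employer's control as to manner of work? yes; and there is a written contract of service? yes. So the worker is a Tier III Contractor.
Under §6.2: Eligible Employee (§6.1)? yes; or not a Tier III Contractor (§6.4)? no. So the worker is an Authorised Worker.
Under §6.10: not a Class-J Hand (§6.7)? yes; and Authorised Worker (§6.2)? yes; and the worker bears no financial risk in the engagement? no. So the worker is not a Protected Contractor.

No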